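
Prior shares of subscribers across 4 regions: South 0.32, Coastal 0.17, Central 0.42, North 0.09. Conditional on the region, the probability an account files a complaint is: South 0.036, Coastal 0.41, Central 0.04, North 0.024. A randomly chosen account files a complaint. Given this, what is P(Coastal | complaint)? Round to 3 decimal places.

Compute prior × likelihood for every hypothesis:
  South: 0.32 × 0.036 = 0.01152
  Coastal: 0.17 × 0.41 = 0.0697
  Central: 0.42 × 0.04 = 0.0168
  North: 0.09 × 0.024 = 0.00216
Total = 0.10018.
P(Coastal | evidence) = 0.0697 / 0.10018 ≈ 0.696.

0.696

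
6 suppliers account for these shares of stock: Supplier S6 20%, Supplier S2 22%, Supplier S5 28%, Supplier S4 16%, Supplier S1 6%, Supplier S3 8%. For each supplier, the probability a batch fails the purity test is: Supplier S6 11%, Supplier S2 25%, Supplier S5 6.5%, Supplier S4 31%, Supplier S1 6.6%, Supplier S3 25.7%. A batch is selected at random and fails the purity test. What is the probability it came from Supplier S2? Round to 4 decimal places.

0.3248

Prior × likelihood for each hypothesis:
  Supplier S6: 0.2 × 0.11 = 0.022
  Supplier S2: 0.22 × 0.25 = 0.055
  Supplier S5: 0.28 × 0.065 = 0.0182
  Supplier S4: 0.16 × 0.31 = 0.0496
  Supplier S1: 0.06 × 0.066 = 0.00396
  Supplier S3: 0.08 × 0.257 = 0.02056
Sum = 0.16932.
P(Supplier S2 | evidence) = 0.055 / 0.16932 ≈ 0.3248.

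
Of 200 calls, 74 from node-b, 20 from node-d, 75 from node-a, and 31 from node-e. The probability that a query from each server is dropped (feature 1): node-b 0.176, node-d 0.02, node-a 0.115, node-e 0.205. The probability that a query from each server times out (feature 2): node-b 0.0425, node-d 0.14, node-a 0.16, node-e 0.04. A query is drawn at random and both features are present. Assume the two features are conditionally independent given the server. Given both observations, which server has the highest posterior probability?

node-a

Unnormalized posteriors (prior × likelihood):
  node-b: 0.37 × 0.176 × 0.0425 = 0.0027676
  node-d: 0.1 × 0.02 × 0.14 = 0.00028
  node-a: 0.375 × 0.115 × 0.16 = 0.0069
  node-e: 0.155 × 0.205 × 0.04 = 0.001271
Sum = 0.0112186.
Largest term belongs to node-a, so node-a is most probable.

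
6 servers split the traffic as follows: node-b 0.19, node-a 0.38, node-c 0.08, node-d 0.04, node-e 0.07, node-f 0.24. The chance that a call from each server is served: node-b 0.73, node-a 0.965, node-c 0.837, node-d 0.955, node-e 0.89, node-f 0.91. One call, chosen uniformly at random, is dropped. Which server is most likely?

node-b

Taking complements, P(dropped | each) = node-b 0.27, node-a 0.035, node-c 0.163, node-d 0.045, node-e 0.11, node-f 0.09.
By Bayes' rule, posterior ∝ prior × likelihood:
  node-b: 0.19 × 0.27 = 0.0513
  node-a: 0.38 × 0.035 = 0.0133
  node-c: 0.08 × 0.163 = 0.01304
  node-d: 0.04 × 0.045 = 0.0018
  node-e: 0.07 × 0.11 = 0.0077
  node-f: 0.24 × 0.09 = 0.0216
Total = 0.10874.
Largest term belongs to node-b, so node-b is most probable.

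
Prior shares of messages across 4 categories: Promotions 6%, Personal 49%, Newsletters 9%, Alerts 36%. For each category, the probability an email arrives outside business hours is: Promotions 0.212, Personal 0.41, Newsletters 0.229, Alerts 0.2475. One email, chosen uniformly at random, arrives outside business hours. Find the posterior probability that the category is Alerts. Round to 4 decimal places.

0.2756

Prior × likelihood for each hypothesis:
  Promotions: 0.06 × 0.212 = 0.01272
  Personal: 0.49 × 0.41 = 0.2009
  Newsletters: 0.09 × 0.229 = 0.02061
  Alerts: 0.36 × 0.2475 = 0.0891
Normalizing constant = 0.32333.
P(Alerts | evidence) = 0.0891 / 0.32333 ≈ 0.2756.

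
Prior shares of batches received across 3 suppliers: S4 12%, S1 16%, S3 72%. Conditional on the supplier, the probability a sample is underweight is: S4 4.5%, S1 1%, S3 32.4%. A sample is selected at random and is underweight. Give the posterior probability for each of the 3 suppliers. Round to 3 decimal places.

S4 0.022, S1 0.007, S3 0.971

Unnormalized posteriors (prior × likelihood):
  S4: 0.12 × 0.045 = 0.0054
  S1: 0.16 × 0.01 = 0.0016
  S3: 0.72 × 0.324 = 0.23328
Sum = 0.24028.
P(S4 | underweight) = 0.0054/0.24028 ≈ 0.022
P(S1 | underweight) = 0.0016/0.24028 ≈ 0.007
P(S3 | underweight) = 0.23328/0.24028 ≈ 0.971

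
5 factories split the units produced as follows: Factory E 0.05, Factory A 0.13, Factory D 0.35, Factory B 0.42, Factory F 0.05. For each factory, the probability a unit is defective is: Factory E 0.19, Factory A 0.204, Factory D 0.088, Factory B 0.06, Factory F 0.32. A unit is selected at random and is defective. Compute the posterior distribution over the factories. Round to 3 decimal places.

Prior × likelihood for each hypothesis:
  Factory E: 0.05 × 0.19 = 0.0095
  Factory A: 0.13 × 0.204 = 0.02652
  Factory D: 0.35 × 0.088 = 0.0308
  Factory B: 0.42 × 0.06 = 0.0252
  Factory F: 0.05 × 0.32 = 0.016
Sum = 0.10802.
P(Factory E | defective) = 0.0095/0.10802 ≈ 0.088
P(Factory A | defective) = 0.02652/0.10802 ≈ 0.246
P(Factory D | defective) = 0.0308/0.10802 ≈ 0.285
P(Factory B | defective) = 0.0252/0.10802 ≈ 0.233
P(Factory F | defective) = 0.016/0.10802 ≈ 0.148
(Check: 0.088+0.246+0.285+0.233+0.148 = 1.000.)

Factory E 0.088, Factory A 0.246, Factory D 0.285, Factory B 0.233, Factory F 0.148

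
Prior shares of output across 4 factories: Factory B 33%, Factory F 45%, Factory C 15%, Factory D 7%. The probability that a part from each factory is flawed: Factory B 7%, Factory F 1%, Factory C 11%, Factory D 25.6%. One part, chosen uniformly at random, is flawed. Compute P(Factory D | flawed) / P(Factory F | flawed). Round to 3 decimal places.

3.982

Compute prior × likelihood for every hypothesis:
  Factory B: 0.33 × 0.07 = 0.0231
  Factory F: 0.45 × 0.01 = 0.0045
  Factory C: 0.15 × 0.11 = 0.0165
  Factory D: 0.07 × 0.256 = 0.01792
Sum = 0.06202.
The ratio is 0.01792 / 0.0045 (the normalizer cancels) = 3.982.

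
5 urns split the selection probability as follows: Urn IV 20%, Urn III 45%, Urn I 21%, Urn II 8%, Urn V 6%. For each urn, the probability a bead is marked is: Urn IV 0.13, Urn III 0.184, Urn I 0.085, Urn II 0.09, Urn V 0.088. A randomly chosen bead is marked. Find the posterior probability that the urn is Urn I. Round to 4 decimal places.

Prior × likelihood for each hypothesis:
  Urn IV: 0.2 × 0.13 = 0.026
  Urn III: 0.45 × 0.184 = 0.0828
  Urn I: 0.21 × 0.085 = 0.01785
  Urn II: 0.08 × 0.09 = 0.0072
  Urn V: 0.06 × 0.088 = 0.00528
Sum = 0.13913.
P(Urn I | evidence) = 0.01785 / 0.13913 ≈ 0.1283.

0.1283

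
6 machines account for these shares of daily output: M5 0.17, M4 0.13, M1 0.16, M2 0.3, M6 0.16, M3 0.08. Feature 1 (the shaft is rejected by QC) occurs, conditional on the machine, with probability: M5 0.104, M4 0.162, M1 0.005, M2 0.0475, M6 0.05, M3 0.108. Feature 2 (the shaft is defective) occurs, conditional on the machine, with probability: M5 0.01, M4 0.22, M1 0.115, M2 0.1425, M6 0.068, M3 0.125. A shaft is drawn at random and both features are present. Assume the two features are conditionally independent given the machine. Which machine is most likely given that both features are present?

Compute prior × likelihood for every hypothesis:
  M5: 0.17 × 0.104 × 0.01 = 0.0001768
  M4: 0.13 × 0.162 × 0.22 = 0.0046332
  M1: 0.16 × 0.005 × 0.115 = 0.000092
  M2: 0.3 × 0.0475 × 0.1425 = 0.002030625
  M6: 0.16 × 0.05 × 0.068 = 0.000544
  M3: 0.08 × 0.108 × 0.125 = 0.00108
Sum = 0.008556625.
Largest term belongs to M4, so M4 is most probable.

M4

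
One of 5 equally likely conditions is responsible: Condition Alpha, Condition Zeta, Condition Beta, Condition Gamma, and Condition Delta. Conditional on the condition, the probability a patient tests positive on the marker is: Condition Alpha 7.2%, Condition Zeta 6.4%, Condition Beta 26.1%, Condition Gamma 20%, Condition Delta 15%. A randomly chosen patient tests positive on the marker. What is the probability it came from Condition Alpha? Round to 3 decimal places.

0.096

With a uniform prior (1/5 each), posterior ∝ likelihood:
  Condition Alpha: 0.072
  Condition Zeta: 0.064
  Condition Beta: 0.261
  Condition Gamma: 0.2
  Condition Delta: 0.15
Total = 0.747.
P(Condition Alpha | evidence) = 0.072 / 0.747 ≈ 0.096.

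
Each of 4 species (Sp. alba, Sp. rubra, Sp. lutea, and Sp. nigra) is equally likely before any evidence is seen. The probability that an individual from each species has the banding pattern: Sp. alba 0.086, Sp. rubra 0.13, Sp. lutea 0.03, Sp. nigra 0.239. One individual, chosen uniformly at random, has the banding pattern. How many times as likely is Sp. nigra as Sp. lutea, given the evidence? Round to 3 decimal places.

7.967

With a uniform prior (1/4 each), posterior ∝ likelihood:
  Sp. alba: 0.086
  Sp. rubra: 0.13
  Sp. lutea: 0.03
  Sp. nigra: 0.239
Normalizing constant = 0.485.
The ratio is 0.239 / 0.03 (the normalizer cancels) = 7.967.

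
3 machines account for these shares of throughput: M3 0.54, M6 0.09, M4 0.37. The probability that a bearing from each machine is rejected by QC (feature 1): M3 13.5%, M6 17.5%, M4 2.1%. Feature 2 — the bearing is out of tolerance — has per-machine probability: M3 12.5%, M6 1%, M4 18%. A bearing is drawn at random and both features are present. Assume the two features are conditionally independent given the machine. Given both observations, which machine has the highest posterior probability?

Prior × likelihood for each hypothesis:
  M3: 0.54 × 0.135 × 0.125 = 0.0091125
  M6: 0.09 × 0.175 × 0.01 = 0.0001575
  M4: 0.37 × 0.021 × 0.18 = 0.0013986
Total = 0.0106686.
Largest term belongs to M3, so M3 is most probable.

M3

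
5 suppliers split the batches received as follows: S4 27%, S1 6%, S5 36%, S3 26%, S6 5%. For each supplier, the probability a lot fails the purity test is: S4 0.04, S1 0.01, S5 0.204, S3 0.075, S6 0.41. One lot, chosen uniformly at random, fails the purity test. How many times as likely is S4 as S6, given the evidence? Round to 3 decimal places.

0.527

Prior × likelihood for each hypothesis:
  S4: 0.27 × 0.04 = 0.0108
  S1: 0.06 × 0.01 = 0.0006
  S5: 0.36 × 0.204 = 0.07344
  S3: 0.26 × 0.075 = 0.0195
  S6: 0.05 × 0.41 = 0.0205
Sum = 0.12484.
The ratio is 0.0108 / 0.0205 (the normalizer cancels) = 0.527.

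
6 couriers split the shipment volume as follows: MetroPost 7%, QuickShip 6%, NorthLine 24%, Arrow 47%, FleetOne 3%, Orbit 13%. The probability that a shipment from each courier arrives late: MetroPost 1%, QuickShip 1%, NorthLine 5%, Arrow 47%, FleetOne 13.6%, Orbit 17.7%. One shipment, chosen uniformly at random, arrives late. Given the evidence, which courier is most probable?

Prior × likelihood for each hypothesis:
  MetroPost: 0.07 × 0.01 = 0.0007
  QuickShip: 0.06 × 0.01 = 0.0006
  NorthLine: 0.24 × 0.05 = 0.012
  Arrow: 0.47 × 0.47 = 0.2209
  FleetOne: 0.03 × 0.136 = 0.00408
  Orbit: 0.13 × 0.177 = 0.02301
Normalizing constant = 0.26129.
Largest term belongs to Arrow, so Arrow is most probable.

Arrow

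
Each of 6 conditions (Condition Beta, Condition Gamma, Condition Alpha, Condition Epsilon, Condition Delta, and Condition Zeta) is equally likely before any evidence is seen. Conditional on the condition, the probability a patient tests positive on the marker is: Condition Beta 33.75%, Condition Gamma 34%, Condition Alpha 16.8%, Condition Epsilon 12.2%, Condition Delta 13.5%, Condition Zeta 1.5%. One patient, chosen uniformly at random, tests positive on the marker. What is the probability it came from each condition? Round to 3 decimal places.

Condition Beta 0.302, Condition Gamma 0.304, Condition Alpha 0.150, Condition Epsilon 0.109, Condition Delta 0.121, Condition Zeta 0.013

With a uniform prior (1/6 each), posterior ∝ likelihood:
  Condition Beta: 0.3375
  Condition Gamma: 0.34
  Condition Alpha: 0.168
  Condition Epsilon: 0.122
  Condition Delta: 0.135
  Condition Zeta: 0.015
Normalizing constant = 1.1175.
P(Condition Beta | marker-positive) = 0.3375/1.1175 ≈ 0.302
P(Condition Gamma | marker-positive) = 0.34/1.1175 ≈ 0.304
P(Condition Alpha | marker-positive) = 0.168/1.1175 ≈ 0.150
P(Condition Epsilon | marker-positive) = 0.122/1.1175 ≈ 0.109
P(Condition Delta | marker-positive) = 0.135/1.1175 ≈ 0.121
P(Condition Zeta | marker-positive) = 0.015/1.1175 ≈ 0.013
(Check: 0.302+0.304+0.150+0.109+0.121+0.013 = 0.999.)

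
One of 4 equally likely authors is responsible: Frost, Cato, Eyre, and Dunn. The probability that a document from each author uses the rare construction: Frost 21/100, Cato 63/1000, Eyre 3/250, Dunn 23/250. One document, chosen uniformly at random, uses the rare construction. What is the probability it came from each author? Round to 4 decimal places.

Frost 0.5570, Cato 0.1671, Eyre 0.0318, Dunn 0.2440

Since the prior is uniform, the posterior is proportional to the likelihood:
  Frost: 0.21
  Cato: 0.063
  Eyre: 0.012
  Dunn: 0.092
Normalizing constant = 0.377.
P(Frost | rare-form) = 0.21/0.377 ≈ 0.5570
P(Cato | rare-form) = 0.063/0.377 ≈ 0.1671
P(Eyre | rare-form) = 0.012/0.377 ≈ 0.0318
P(Dunn | rare-form) = 0.092/0.377 ≈ 0.2440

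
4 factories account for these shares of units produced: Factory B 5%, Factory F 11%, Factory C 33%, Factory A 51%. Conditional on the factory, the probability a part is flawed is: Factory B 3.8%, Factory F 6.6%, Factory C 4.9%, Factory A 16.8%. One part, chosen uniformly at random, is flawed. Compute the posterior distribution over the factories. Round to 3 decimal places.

Factory B 0.017, Factory F 0.065, Factory C 0.146, Factory A 0.772

Prior × likelihood for each hypothesis:
  Factory B: 0.05 × 0.038 = 0.0019
  Factory F: 0.11 × 0.066 = 0.00726
  Factory C: 0.33 × 0.049 = 0.01617
  Factory A: 0.51 × 0.168 = 0.08568
Sum = 0.11101.
P(Factory B | flawed) = 0.0019/0.11101 ≈ 0.017
P(Factory F | flawed) = 0.00726/0.11101 ≈ 0.065
P(Factory C | flawed) = 0.01617/0.11101 ≈ 0.146
P(Factory A | flawed) = 0.08568/0.11101 ≈ 0.772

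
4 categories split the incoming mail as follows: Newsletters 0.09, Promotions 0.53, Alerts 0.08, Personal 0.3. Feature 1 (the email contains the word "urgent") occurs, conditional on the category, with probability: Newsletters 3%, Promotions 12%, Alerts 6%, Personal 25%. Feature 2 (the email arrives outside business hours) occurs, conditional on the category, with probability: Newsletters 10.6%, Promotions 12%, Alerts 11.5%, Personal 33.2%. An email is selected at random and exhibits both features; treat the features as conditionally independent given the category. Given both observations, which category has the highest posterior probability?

Prior × likelihood for each hypothesis:
  Newsletters: 0.09 × 0.03 × 0.106 = 0.0002862
  Promotions: 0.53 × 0.12 × 0.12 = 0.007632
  Alerts: 0.08 × 0.06 × 0.115 = 0.000552
  Personal: 0.3 × 0.25 × 0.332 = 0.0249
Normalizing constant = 0.0333702.
Largest term belongs to Personal, so Personal is most probable.

Personal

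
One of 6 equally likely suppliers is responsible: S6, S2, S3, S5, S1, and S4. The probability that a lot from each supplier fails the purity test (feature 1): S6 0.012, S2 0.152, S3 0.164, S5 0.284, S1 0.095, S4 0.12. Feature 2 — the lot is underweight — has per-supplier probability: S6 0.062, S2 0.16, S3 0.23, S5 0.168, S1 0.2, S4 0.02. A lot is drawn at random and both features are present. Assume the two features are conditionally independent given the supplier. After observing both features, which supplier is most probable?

Since the prior is uniform, the posterior is proportional to the likelihood:
  S6: 0.012 × 0.062 = 0.000744
  S2: 0.152 × 0.16 = 0.02432
  S3: 0.164 × 0.23 = 0.03772
  S5: 0.284 × 0.168 = 0.047712
  S1: 0.095 × 0.2 = 0.019
  S4: 0.12 × 0.02 = 0.0024
Total = 0.131896.
Largest term belongs to S5, so S5 is most probable.

S5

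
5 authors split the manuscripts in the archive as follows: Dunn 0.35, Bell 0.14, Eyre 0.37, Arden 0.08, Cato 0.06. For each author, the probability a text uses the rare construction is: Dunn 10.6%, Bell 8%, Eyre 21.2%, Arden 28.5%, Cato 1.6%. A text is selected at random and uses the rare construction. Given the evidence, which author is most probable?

Prior × likelihood for each hypothesis:
  Dunn: 0.35 × 0.106 = 0.0371
  Bell: 0.14 × 0.08 = 0.0112
  Eyre: 0.37 × 0.212 = 0.07844
  Arden: 0.08 × 0.285 = 0.0228
  Cato: 0.06 × 0.016 = 0.00096
Normalizing constant = 0.1505.
Largest term belongs to Eyre, so Eyre is most probable.

Eyre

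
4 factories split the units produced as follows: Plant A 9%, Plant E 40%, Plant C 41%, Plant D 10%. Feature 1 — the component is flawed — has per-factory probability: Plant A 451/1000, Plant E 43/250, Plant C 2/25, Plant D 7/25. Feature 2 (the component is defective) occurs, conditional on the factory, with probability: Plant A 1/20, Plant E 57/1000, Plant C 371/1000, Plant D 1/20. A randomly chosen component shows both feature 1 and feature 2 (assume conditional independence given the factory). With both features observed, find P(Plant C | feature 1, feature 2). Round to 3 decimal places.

Compute prior × likelihood for every hypothesis:
  Plant A: 0.09 × 0.451 × 0.05 = 0.0020295
  Plant E: 0.4 × 0.172 × 0.057 = 0.0039216
  Plant C: 0.41 × 0.08 × 0.371 = 0.0121688
  Plant D: 0.1 × 0.28 × 0.05 = 0.0014
Total = 0.0195199.
P(Plant C | evidence) = 0.0121688 / 0.0195199 ≈ 0.623.

0.623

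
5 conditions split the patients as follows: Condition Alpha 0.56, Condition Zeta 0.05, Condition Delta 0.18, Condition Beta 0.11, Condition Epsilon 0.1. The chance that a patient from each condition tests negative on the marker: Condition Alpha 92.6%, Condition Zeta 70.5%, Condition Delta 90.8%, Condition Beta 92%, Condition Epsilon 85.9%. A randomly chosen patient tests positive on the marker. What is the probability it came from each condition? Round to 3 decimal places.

Condition Alpha 0.433, Condition Zeta 0.154, Condition Delta 0.173, Condition Beta 0.092, Condition Epsilon 0.147

Taking complements, P(marker-positive | each) = Condition Alpha 0.074, Condition Zeta 0.295, Condition Delta 0.092, Condition Beta 0.08, Condition Epsilon 0.141.
Prior × likelihood for each hypothesis:
  Condition Alpha: 0.56 × 0.074 = 0.04144
  Condition Zeta: 0.05 × 0.295 = 0.01475
  Condition Delta: 0.18 × 0.092 = 0.01656
  Condition Beta: 0.11 × 0.08 = 0.0088
  Condition Epsilon: 0.1 × 0.141 = 0.0141
Sum = 0.09565.
P(Condition Alpha | marker-positive) = 0.04144/0.09565 ≈ 0.433
P(Condition Zeta | marker-positive) = 0.01475/0.09565 ≈ 0.154
P(Condition Delta | marker-positive) = 0.01656/0.09565 ≈ 0.173
P(Condition Beta | marker-positive) = 0.0088/0.09565 ≈ 0.092
P(Condition Epsilon | marker-positive) = 0.0141/0.09565 ≈ 0.147
(Check: 0.433+0.154+0.173+0.092+0.147 = 0.999.)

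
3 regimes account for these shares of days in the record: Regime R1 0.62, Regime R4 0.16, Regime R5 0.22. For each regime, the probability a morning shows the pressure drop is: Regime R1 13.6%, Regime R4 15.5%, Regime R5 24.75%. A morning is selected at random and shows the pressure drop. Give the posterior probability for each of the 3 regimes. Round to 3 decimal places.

Regime R1 0.515, Regime R4 0.152, Regime R5 0.333

Compute prior × likelihood for every hypothesis:
  Regime R1: 0.62 × 0.136 = 0.08432
  Regime R4: 0.16 × 0.155 = 0.0248
  Regime R5: 0.22 × 0.2475 = 0.05445
Sum = 0.16357.
P(Regime R1 | drop) = 0.08432/0.16357 ≈ 0.515
P(Regime R4 | drop) = 0.0248/0.16357 ≈ 0.152
P(Regime R5 | drop) = 0.05445/0.16357 ≈ 0.333
(Check: 0.515+0.152+0.333 = 1.000.)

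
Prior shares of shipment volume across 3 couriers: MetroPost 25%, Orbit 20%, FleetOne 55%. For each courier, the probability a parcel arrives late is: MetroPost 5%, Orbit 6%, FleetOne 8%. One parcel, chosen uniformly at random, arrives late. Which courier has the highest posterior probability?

By Bayes' rule, posterior ∝ prior × likelihood:
  MetroPost: 0.25 × 0.05 = 0.0125
  Orbit: 0.2 × 0.06 = 0.012
  FleetOne: 0.55 × 0.08 = 0.044
Normalizing constant = 0.0685.
Largest term belongs to FleetOne, so FleetOne is most probable.

FleetOne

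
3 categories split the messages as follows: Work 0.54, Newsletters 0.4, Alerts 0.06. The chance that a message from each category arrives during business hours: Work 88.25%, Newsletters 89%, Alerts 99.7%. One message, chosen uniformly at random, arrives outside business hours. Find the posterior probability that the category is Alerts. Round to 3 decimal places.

Taking complements, P(off-hours | each) = Work 0.1175, Newsletters 0.11, Alerts 0.003.
Compute prior × likelihood for every hypothesis:
  Work: 0.54 × 0.1175 = 0.06345
  Newsletters: 0.4 × 0.11 = 0.044
  Alerts: 0.06 × 0.003 = 0.00018
Total = 0.10763.
P(Alerts | evidence) = 0.00018 / 0.10763 ≈ 0.002.

0.002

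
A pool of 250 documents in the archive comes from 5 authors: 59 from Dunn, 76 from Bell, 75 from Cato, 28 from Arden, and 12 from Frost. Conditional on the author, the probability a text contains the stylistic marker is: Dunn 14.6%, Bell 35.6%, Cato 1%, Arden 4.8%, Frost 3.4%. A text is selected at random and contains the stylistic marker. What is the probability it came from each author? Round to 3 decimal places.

Dunn 0.226, Bell 0.709, Cato 0.020, Arden 0.035, Frost 0.011

Compute prior × likelihood for every hypothesis:
  Dunn: 0.236 × 0.146 = 0.034456
  Bell: 0.304 × 0.356 = 0.108224
  Cato: 0.3 × 0.01 = 0.003
  Arden: 0.112 × 0.048 = 0.005376
  Frost: 0.048 × 0.034 = 0.001632
Normalizing constant = 0.152688.
P(Dunn | marker) = 0.034456/0.152688 ≈ 0.226
P(Bell | marker) = 0.108224/0.152688 ≈ 0.709
P(Cato | marker) = 0.003/0.152688 ≈ 0.020
P(Arden | marker) = 0.005376/0.152688 ≈ 0.035
P(Frost | marker) = 0.001632/0.152688 ≈ 0.011
(Check: 0.226+0.709+0.020+0.035+0.011 = 1.001.)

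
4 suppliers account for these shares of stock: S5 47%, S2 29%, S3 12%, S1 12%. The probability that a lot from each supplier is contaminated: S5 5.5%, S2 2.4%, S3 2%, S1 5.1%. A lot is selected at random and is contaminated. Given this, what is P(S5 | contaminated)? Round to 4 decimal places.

0.6255

Compute prior × likelihood for every hypothesis:
  S5: 0.47 × 0.055 = 0.02585
  S2: 0.29 × 0.024 = 0.00696
  S3: 0.12 × 0.02 = 0.0024
  S1: 0.12 × 0.051 = 0.00612
Total = 0.04133.
P(S5 | evidence) = 0.02585 / 0.04133 ≈ 0.6255.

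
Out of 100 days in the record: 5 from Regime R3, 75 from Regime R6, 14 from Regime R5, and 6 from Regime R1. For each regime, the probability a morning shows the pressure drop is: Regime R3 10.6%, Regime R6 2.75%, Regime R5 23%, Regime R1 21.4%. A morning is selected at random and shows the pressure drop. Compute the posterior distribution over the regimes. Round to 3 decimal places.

Regime R3 0.075, Regime R6 0.291, Regime R5 0.454, Regime R1 0.181

Unnormalized posteriors (prior × likelihood):
  Regime R3: 0.05 × 0.106 = 0.0053
  Regime R6: 0.75 × 0.0275 = 0.020625
  Regime R5: 0.14 × 0.23 = 0.0322
  Regime R1: 0.06 × 0.214 = 0.01284
Normalizing constant = 0.070965.
P(Regime R3 | drop) = 0.0053/0.070965 ≈ 0.075
P(Regime R6 | drop) = 0.020625/0.070965 ≈ 0.291
P(Regime R5 | drop) = 0.0322/0.070965 ≈ 0.454
P(Regime R1 | drop) = 0.01284/0.070965 ≈ 0.181
(Check: 0.075+0.291+0.454+0.181 = 1.001.)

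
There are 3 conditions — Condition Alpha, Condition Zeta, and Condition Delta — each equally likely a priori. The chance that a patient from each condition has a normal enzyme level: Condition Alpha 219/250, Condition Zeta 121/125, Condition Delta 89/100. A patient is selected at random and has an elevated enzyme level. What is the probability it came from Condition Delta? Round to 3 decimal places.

0.414

Taking complements, P(elevated | each) = Condition Alpha 0.124, Condition Zeta 0.032, Condition Delta 0.11.
Since the prior is uniform, the posterior is proportional to the likelihood:
  Condition Alpha: 0.124
  Condition Zeta: 0.032
  Condition Delta: 0.11
Normalizing constant = 0.266.
P(Condition Delta | evidence) = 0.11 / 0.266 ≈ 0.414.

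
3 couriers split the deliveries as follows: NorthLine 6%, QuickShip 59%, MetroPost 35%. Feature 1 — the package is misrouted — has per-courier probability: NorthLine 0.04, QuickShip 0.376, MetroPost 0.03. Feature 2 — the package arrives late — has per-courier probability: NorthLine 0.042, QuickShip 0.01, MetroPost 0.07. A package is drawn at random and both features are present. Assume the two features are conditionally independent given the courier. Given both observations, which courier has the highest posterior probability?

Unnormalized posteriors (prior × likelihood):
  NorthLine: 0.06 × 0.04 × 0.042 = 0.0001008
  QuickShip: 0.59 × 0.376 × 0.01 = 0.0022184
  MetroPost: 0.35 × 0.03 × 0.07 = 0.000735
Normalizing constant = 0.0030542.
Largest term belongs to QuickShip, so QuickShip is most probable.

QuickShip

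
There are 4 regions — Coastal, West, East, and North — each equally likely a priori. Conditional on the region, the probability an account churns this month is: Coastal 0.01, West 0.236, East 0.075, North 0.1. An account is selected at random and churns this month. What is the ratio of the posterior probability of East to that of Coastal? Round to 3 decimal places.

Since the prior is uniform, the posterior is proportional to the likelihood:
  Coastal: 0.01
  West: 0.236
  East: 0.075
  North: 0.1
Normalizing constant = 0.421.
The ratio is 0.075 / 0.01 (the normalizer cancels) = 7.500.

7.500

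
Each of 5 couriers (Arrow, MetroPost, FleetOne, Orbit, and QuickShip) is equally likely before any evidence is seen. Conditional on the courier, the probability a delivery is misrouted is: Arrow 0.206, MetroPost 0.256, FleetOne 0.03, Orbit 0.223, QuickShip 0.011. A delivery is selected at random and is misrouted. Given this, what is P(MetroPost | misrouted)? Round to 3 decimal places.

Since the prior is uniform, the posterior is proportional to the likelihood:
  Arrow: 0.206
  MetroPost: 0.256
  FleetOne: 0.03
  Orbit: 0.223
  QuickShip: 0.011
Total = 0.726.
P(MetroPost | evidence) = 0.256 / 0.726 ≈ 0.353.

0.353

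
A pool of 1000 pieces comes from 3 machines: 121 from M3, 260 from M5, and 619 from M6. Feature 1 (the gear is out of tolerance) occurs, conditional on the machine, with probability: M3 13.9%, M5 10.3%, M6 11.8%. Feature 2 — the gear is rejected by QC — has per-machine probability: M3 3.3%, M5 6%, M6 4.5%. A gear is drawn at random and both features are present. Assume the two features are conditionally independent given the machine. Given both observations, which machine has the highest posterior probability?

M6

By Bayes' rule, posterior ∝ prior × likelihood:
  M3: 0.121 × 0.139 × 0.033 = 0.000555027
  M5: 0.26 × 0.103 × 0.06 = 0.0016068
  M6: 0.619 × 0.118 × 0.045 = 0.00328689
Normalizing constant = 0.005448717.
Largest term belongs to M6, so M6 is most probable.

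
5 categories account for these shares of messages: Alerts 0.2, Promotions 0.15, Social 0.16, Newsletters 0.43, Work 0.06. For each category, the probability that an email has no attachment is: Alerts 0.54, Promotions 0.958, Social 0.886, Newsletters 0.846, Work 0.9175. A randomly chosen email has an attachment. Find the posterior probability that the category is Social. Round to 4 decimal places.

Taking complements, P(attachment | each) = Alerts 0.46, Promotions 0.042, Social 0.114, Newsletters 0.154, Work 0.0825.
By Bayes' rule, posterior ∝ prior × likelihood:
  Alerts: 0.2 × 0.46 = 0.092
  Promotions: 0.15 × 0.042 = 0.0063
  Social: 0.16 × 0.114 = 0.01824
  Newsletters: 0.43 × 0.154 = 0.06622
  Work: 0.06 × 0.0825 = 0.00495
Total = 0.18771.
P(Social | evidence) = 0.01824 / 0.18771 ≈ 0.0972.

0.0972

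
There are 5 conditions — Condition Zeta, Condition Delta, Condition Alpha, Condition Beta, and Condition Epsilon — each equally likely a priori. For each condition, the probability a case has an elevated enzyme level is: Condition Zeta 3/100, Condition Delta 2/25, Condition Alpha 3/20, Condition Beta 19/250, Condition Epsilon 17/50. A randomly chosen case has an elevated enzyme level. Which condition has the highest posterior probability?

Condition Epsilon

Since the prior is uniform, the posterior is proportional to the likelihood:
  Condition Zeta: 0.03
  Condition Delta: 0.08
  Condition Alpha: 0.15
  Condition Beta: 0.076
  Condition Epsilon: 0.34
Normalizing constant = 0.676.
Largest term belongs to Condition Epsilon, so Condition Epsilon is most probable.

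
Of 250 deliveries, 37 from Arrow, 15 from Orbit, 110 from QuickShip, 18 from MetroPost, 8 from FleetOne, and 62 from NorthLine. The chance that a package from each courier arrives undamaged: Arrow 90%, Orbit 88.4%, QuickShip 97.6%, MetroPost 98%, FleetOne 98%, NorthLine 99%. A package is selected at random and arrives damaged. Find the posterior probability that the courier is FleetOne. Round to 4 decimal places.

Taking complements, P(damaged | each) = Arrow 0.1, Orbit 0.116, QuickShip 0.024, MetroPost 0.02, FleetOne 0.02, NorthLine 0.01.
Unnormalized posteriors (prior × likelihood):
  Arrow: 0.148 × 0.1 = 0.0148
  Orbit: 0.06 × 0.116 = 0.00696
  QuickShip: 0.44 × 0.024 = 0.01056
  MetroPost: 0.072 × 0.02 = 0.00144
  FleetOne: 0.032 × 0.02 = 0.00064
  NorthLine: 0.248 × 0.01 = 0.00248
Normalizing constant = 0.03688.
P(FleetOne | evidence) = 0.00064 / 0.03688 ≈ 0.0174.

0.0174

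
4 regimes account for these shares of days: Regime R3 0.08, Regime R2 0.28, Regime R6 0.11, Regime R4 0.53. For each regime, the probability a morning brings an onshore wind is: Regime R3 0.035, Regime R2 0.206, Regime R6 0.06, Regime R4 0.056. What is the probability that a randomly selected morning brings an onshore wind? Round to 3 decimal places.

Compute prior × likelihood for every hypothesis:
  Regime R3: 0.08 × 0.035 = 0.0028
  Regime R2: 0.28 × 0.206 = 0.05768
  Regime R6: 0.11 × 0.06 = 0.0066
  Regime R4: 0.53 × 0.056 = 0.02968
P(onshore) = 0.0028 + 0.05768 + 0.0066 + 0.02968 = 0.09676 → 0.097.

0.097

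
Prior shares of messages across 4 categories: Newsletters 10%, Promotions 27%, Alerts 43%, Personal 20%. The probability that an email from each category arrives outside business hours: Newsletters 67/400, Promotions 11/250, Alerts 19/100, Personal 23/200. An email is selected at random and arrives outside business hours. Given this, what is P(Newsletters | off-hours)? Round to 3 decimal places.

Prior × likelihood for each hypothesis:
  Newsletters: 0.1 × 0.1675 = 0.01675
  Promotions: 0.27 × 0.044 = 0.01188
  Alerts: 0.43 × 0.19 = 0.0817
  Personal: 0.2 × 0.115 = 0.023
Normalizing constant = 0.13333.
P(Newsletters | evidence) = 0.01675 / 0.13333 ≈ 0.126.

0.126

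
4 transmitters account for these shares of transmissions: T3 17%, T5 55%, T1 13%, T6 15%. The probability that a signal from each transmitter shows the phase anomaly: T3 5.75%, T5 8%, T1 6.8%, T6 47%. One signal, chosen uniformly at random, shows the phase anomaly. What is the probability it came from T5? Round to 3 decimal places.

0.331

Prior × likelihood for each hypothesis:
  T3: 0.17 × 0.0575 = 0.009775
  T5: 0.55 × 0.08 = 0.044
  T1: 0.13 × 0.068 = 0.00884
  T6: 0.15 × 0.47 = 0.0705
Total = 0.133115.
P(T5 | evidence) = 0.044 / 0.133115 ≈ 0.331.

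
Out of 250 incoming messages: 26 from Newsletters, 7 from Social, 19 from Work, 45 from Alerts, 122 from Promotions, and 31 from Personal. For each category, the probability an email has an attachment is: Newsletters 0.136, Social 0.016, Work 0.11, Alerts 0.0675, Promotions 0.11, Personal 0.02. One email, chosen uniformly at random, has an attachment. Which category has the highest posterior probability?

By Bayes' rule, posterior ∝ prior × likelihood:
  Newsletters: 0.104 × 0.136 = 0.014144
  Social: 0.028 × 0.016 = 0.000448
  Work: 0.076 × 0.11 = 0.00836
  Alerts: 0.18 × 0.0675 = 0.01215
  Promotions: 0.488 × 0.11 = 0.05368
  Personal: 0.124 × 0.02 = 0.00248
Sum = 0.091262.
Largest term belongs to Promotions, so Promotions is most probable.

Promotions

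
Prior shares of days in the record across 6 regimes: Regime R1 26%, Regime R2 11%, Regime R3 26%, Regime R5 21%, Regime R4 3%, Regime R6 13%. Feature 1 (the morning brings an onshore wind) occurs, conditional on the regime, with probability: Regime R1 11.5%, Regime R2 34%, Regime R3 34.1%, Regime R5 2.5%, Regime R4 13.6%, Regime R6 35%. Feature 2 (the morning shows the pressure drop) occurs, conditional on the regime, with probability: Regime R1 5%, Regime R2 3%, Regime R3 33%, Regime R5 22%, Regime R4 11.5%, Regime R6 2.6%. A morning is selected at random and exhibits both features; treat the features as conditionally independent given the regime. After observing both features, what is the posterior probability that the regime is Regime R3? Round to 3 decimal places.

0.844

Prior × likelihood for each hypothesis:
  Regime R1: 0.26 × 0.115 × 0.05 = 0.001495
  Regime R2: 0.11 × 0.34 × 0.03 = 0.001122
  Regime R3: 0.26 × 0.341 × 0.33 = 0.0292578
  Regime R5: 0.21 × 0.025 × 0.22 = 0.001155
  Regime R4: 0.03 × 0.136 × 0.115 = 0.0004692
  Regime R6: 0.13 × 0.35 × 0.026 = 0.001183
Total = 0.034682.
P(Regime R3 | evidence) = 0.0292578 / 0.034682 ≈ 0.844.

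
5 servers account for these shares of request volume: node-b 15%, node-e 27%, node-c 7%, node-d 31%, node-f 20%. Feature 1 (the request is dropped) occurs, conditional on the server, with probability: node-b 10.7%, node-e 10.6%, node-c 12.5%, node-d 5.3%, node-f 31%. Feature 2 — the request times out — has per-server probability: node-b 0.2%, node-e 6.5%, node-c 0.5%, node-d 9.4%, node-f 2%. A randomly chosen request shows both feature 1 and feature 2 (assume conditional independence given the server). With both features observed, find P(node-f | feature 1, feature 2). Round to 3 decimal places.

0.263

Unnormalized posteriors (prior × likelihood):
  node-b: 0.15 × 0.107 × 0.002 = 0.0000321
  node-e: 0.27 × 0.106 × 0.065 = 0.0018603
  node-c: 0.07 × 0.125 × 0.005 = 0.00004375
  node-d: 0.31 × 0.053 × 0.094 = 0.00154442
  node-f: 0.2 × 0.31 × 0.02 = 0.00124
Total = 0.00472057.
P(node-f | evidence) = 0.00124 / 0.00472057 ≈ 0.263.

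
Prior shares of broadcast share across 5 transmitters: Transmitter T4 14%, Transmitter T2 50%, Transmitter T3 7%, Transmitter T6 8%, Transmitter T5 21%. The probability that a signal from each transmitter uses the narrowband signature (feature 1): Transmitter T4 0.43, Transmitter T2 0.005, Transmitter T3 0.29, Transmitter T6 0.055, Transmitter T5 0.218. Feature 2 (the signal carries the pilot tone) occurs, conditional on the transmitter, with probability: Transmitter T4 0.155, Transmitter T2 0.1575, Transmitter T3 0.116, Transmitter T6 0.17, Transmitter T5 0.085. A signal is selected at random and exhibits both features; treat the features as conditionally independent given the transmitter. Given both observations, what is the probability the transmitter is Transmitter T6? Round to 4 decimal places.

Unnormalized posteriors (prior × likelihood):
  Transmitter T4: 0.14 × 0.43 × 0.155 = 0.009331
  Transmitter T2: 0.5 × 0.005 × 0.1575 = 0.00039375
  Transmitter T3: 0.07 × 0.29 × 0.116 = 0.0023548
  Transmitter T6: 0.08 × 0.055 × 0.17 = 0.000748
  Transmitter T5: 0.21 × 0.218 × 0.085 = 0.0038913
Total = 0.01671885.
P(Transmitter T6 | evidence) = 0.000748 / 0.01671885 ≈ 0.0447.

0.0447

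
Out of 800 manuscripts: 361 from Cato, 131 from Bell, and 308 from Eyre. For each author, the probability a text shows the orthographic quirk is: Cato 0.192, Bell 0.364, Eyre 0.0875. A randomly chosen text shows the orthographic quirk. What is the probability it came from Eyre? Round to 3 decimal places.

0.187

Compute prior × likelihood for every hypothesis:
  Cato: 0.45125 × 0.192 = 0.08664
  Bell: 0.16375 × 0.364 = 0.059605
  Eyre: 0.385 × 0.0875 = 0.0336875
Sum = 0.1799325.
P(Eyre | evidence) = 0.0336875 / 0.1799325 ≈ 0.187.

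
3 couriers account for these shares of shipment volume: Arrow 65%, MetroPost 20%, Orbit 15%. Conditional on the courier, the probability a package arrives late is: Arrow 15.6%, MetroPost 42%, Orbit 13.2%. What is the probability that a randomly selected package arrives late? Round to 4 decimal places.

By Bayes' rule, posterior ∝ prior × likelihood:
  Arrow: 0.65 × 0.156 = 0.1014
  MetroPost: 0.2 × 0.42 = 0.084
  Orbit: 0.15 × 0.132 = 0.0198
P(late) = 0.1014 + 0.084 + 0.0198 = 0.2052 → 0.2052.

0.2052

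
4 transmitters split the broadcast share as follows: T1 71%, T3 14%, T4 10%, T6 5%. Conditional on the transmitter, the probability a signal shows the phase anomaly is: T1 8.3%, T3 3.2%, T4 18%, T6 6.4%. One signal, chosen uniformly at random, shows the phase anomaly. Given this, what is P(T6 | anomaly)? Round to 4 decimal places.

0.0378

Prior × likelihood for each hypothesis:
  T1: 0.71 × 0.083 = 0.05893
  T3: 0.14 × 0.032 = 0.00448
  T4: 0.1 × 0.18 = 0.018
  T6: 0.05 × 0.064 = 0.0032
Total = 0.08461.
P(T6 | evidence) = 0.0032 / 0.08461 ≈ 0.0378.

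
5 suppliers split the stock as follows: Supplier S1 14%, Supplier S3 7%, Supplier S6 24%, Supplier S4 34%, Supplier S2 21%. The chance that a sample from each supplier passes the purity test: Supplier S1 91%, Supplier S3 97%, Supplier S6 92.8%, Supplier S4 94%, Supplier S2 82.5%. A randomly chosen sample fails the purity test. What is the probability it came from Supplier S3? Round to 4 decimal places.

Taking complements, P(off-spec | each) = Supplier S1 0.09, Supplier S3 0.03, Supplier S6 0.072, Supplier S4 0.06, Supplier S2 0.175.
Compute prior × likelihood for every hypothesis:
  Supplier S1: 0.14 × 0.09 = 0.0126
  Supplier S3: 0.07 × 0.03 = 0.0021
  Supplier S6: 0.24 × 0.072 = 0.01728
  Supplier S4: 0.34 × 0.06 = 0.0204
  Supplier S2: 0.21 × 0.175 = 0.03675
Total = 0.08913.
P(Supplier S3 | evidence) = 0.0021 / 0.08913 ≈ 0.0236.

0.0236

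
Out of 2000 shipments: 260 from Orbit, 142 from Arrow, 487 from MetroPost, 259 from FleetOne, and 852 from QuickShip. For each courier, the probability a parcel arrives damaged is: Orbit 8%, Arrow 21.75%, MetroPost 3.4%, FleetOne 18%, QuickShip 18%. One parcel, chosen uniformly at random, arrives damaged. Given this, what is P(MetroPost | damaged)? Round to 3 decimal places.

0.062

Compute prior × likelihood for every hypothesis:
  Orbit: 0.13 × 0.08 = 0.0104
  Arrow: 0.071 × 0.2175 = 0.0154425
  MetroPost: 0.2435 × 0.034 = 0.008279
  FleetOne: 0.1295 × 0.18 = 0.02331
  QuickShip: 0.426 × 0.18 = 0.07668
Total = 0.1341115.
P(MetroPost | evidence) = 0.008279 / 0.1341115 ≈ 0.062.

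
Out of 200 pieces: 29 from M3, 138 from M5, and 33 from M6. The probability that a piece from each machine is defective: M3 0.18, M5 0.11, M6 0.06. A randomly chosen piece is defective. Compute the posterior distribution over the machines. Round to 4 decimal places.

Prior × likelihood for each hypothesis:
  M3: 0.145 × 0.18 = 0.0261
  M5: 0.69 × 0.11 = 0.0759
  M6: 0.165 × 0.06 = 0.0099
Sum = 0.1119.
P(M3 | defective) = 0.0261/0.1119 ≈ 0.2332
P(M5 | defective) = 0.0759/0.1119 ≈ 0.6783
P(M6 | defective) = 0.0099/0.1119 ≈ 0.0885

M3 0.2332, M5 0.6783, M6 0.0885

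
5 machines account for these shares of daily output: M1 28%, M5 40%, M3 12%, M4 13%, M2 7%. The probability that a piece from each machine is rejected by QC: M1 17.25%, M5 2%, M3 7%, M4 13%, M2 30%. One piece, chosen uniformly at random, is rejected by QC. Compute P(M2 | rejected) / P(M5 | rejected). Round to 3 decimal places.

2.625

By Bayes' rule, posterior ∝ prior × likelihood:
  M1: 0.28 × 0.1725 = 0.0483
  M5: 0.4 × 0.02 = 0.008
  M3: 0.12 × 0.07 = 0.0084
  M4: 0.13 × 0.13 = 0.0169
  M2: 0.07 × 0.3 = 0.021
Sum = 0.1026.
The ratio is 0.021 / 0.008 (the normalizer cancels) = 2.625.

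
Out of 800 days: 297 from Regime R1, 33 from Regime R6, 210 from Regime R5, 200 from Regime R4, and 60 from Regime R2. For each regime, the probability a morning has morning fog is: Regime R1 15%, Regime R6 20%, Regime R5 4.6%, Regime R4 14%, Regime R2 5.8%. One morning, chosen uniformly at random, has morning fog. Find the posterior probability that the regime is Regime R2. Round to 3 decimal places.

0.038

Unnormalized posteriors (prior × likelihood):
  Regime R1: 0.37125 × 0.15 = 0.0556875
  Regime R6: 0.04125 × 0.2 = 0.00825
  Regime R5: 0.2625 × 0.046 = 0.012075
  Regime R4: 0.25 × 0.14 = 0.035
  Regime R2: 0.075 × 0.058 = 0.00435
Total = 0.1153625.
P(Regime R2 | evidence) = 0.00435 / 0.1153625 ≈ 0.038.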